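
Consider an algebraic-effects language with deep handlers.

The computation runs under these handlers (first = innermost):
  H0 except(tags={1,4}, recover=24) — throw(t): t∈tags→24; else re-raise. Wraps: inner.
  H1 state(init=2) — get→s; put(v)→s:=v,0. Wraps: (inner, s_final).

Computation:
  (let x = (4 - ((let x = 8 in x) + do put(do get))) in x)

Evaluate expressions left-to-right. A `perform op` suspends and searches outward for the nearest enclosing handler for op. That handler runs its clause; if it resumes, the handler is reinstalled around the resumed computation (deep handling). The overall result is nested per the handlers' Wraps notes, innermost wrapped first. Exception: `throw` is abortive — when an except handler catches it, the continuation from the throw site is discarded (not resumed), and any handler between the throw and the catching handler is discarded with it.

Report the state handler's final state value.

Answer: 2

Working:
get @ H1 ⇒ 2
put(2) @ H1 ⇒ s:=2
H0 returns -4
H1 returns (-4, 2)
= (-4, 2)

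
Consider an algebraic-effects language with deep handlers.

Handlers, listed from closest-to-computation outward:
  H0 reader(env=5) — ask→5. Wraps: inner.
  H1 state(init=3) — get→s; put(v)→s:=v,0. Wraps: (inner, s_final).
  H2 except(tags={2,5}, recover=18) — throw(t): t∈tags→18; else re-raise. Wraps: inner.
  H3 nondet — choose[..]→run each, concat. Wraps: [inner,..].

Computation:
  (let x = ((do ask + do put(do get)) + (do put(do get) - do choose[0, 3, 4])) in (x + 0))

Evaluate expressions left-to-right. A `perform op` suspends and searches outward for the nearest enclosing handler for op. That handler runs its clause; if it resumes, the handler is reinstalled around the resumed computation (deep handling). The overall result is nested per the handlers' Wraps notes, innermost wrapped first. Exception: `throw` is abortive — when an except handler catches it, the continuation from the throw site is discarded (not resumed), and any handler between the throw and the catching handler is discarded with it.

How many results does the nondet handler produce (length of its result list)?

Evaluation trace:
ask @ H0 ⇒ 5
get @ H1 ⇒ 3
put(3) @ H1 ⇒ s:=3
get @ H1 ⇒ 3
put(3) @ H1 ⇒ s:=3
choose[0, 3, 4] @ H3
  branch[0] choose=0:
    H0 returns 5
    H1 returns (5, 3)
    H2 returns (5, 3)
    H3 returns [(5, 3)]
  branch[1] choose=3:
    H0 returns 2
    H1 returns (2, 3)
    H2 returns (2, 3)
    H3 returns [(2, 3)]
  branch[2] choose=4:
    H0 returns 1
    H1 returns (1, 3)
    H2 returns (1, 3)
    H3 returns [(1, 3)]
= [(5, 3), (2, 3), (1, 3)]

Answer: 3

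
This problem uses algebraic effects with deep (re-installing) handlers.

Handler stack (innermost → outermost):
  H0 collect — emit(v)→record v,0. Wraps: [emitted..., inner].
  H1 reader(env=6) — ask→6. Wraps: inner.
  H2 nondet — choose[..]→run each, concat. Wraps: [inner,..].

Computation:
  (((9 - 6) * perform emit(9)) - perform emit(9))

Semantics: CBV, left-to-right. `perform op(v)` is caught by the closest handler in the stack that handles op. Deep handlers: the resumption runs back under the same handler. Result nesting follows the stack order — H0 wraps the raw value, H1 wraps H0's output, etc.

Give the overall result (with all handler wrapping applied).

Answer: [[9, 9, 0]]

Working:
emit(9) @ H0 ⇒ out+=9
emit(9) @ H0 ⇒ out+=9
H0 returns [9, 9, 0]
H1 returns [9, 9, 0]
H2 returns [[9, 9, 0]]
= [[9, 9, 0]]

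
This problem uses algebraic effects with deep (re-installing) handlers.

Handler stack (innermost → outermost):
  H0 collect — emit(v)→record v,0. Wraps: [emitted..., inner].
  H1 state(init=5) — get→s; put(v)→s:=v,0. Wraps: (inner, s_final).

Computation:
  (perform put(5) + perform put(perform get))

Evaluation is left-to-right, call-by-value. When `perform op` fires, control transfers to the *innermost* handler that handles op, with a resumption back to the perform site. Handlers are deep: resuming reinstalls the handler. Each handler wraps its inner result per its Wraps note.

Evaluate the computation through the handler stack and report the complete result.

Answer: ([0], 5)

Step-by-step:
put(5) @ H1 ⇒ s:=5
get @ H1 ⇒ 5
put(5) @ H1 ⇒ s:=5
H0 returns [0]
H1 returns ([0], 5)
= ([0], 5)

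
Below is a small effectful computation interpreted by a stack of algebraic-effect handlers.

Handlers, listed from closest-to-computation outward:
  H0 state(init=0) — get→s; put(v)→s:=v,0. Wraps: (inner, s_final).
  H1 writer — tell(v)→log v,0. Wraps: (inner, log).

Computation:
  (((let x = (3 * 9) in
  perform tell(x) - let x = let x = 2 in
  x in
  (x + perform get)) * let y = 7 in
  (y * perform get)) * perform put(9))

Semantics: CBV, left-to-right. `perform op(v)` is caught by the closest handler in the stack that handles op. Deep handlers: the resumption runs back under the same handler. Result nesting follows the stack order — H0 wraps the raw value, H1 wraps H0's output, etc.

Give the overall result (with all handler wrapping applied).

Answer: ((0, 9), (27))

Working:
tell(27) @ H1 ⇒ log+=27
get @ H0 ⇒ 0
get @ H0 ⇒ 0
put(9) @ H0 ⇒ s:=9
H0 returns (0, 9)
H1 returns ((0, 9), (27))
= ((0, 9), (27))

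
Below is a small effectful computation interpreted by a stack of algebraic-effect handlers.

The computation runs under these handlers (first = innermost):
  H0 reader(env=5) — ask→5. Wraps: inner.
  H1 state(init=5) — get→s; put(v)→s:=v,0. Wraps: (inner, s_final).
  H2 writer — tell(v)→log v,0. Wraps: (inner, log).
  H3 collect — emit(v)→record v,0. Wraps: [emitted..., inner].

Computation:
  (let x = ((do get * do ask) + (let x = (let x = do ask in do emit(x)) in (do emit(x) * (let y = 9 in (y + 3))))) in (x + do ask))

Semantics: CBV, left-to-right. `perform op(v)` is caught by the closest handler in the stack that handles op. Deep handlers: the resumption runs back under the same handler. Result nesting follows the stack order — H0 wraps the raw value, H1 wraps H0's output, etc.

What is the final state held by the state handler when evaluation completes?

Answer: 5

Step-by-step:
get @ H1 ⇒ 5
ask @ H0 ⇒ 5
ask @ H0 ⇒ 5
emit(5) @ H3 ⇒ out+=5
emit(0) @ H3 ⇒ out+=0
ask @ H0 ⇒ 5
H0 returns 30
H1 returns (30, 5)
H2 returns ((30, 5), ())
H3 returns [5, 0, ((30, 5), ())]
= [5, 0, ((30, 5), ())]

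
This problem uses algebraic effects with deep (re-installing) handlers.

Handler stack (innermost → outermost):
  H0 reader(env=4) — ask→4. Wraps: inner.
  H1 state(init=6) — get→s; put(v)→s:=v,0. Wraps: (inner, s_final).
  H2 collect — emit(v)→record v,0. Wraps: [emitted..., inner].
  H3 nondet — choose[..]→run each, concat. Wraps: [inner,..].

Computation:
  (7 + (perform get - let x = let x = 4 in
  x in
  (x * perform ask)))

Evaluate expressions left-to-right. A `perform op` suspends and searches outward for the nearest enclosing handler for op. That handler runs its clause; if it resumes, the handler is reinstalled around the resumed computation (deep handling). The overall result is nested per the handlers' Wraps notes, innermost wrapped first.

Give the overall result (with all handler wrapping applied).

Evaluation trace:
get @ H1 ⇒ 6
ask @ H0 ⇒ 4
H0 returns -3
H1 returns (-3, 6)
H2 returns [(-3, 6)]
H3 returns [[(-3, 6)]]
= [[(-3, 6)]]

Answer: [[(-3, 6)]]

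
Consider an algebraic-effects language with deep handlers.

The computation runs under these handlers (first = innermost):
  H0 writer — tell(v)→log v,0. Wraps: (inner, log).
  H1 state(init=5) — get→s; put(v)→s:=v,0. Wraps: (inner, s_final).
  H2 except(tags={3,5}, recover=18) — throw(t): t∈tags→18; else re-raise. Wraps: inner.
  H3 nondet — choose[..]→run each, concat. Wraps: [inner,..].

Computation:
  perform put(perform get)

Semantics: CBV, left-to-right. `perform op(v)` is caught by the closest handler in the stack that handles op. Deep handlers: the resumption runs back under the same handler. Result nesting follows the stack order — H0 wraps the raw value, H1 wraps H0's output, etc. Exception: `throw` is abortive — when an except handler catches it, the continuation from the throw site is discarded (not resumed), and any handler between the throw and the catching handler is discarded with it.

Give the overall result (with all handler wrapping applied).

Step-by-step:
get @ H1 ⇒ 5
put(5) @ H1 ⇒ s:=5
H0 returns (0, ())
H1 returns ((0, ()), 5)
H2 returns ((0, ()), 5)
H3 returns [((0, ()), 5)]
= [((0, ()), 5)]

Answer: [((0, ()), 5)]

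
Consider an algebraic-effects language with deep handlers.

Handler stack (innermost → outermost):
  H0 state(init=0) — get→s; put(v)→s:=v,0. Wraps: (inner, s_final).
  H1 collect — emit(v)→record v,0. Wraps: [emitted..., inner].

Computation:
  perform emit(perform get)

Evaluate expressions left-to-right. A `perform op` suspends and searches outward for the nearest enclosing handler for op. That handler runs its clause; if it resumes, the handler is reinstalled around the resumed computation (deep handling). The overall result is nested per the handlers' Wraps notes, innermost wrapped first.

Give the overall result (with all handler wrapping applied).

Answer: [0, (0, 0)]

Step-by-step:
get @ H0 ⇒ 0
emit(0) @ H1 ⇒ out+=0
H0 returns (0, 0)
H1 returns [0, (0, 0)]
= [0, (0, 0)]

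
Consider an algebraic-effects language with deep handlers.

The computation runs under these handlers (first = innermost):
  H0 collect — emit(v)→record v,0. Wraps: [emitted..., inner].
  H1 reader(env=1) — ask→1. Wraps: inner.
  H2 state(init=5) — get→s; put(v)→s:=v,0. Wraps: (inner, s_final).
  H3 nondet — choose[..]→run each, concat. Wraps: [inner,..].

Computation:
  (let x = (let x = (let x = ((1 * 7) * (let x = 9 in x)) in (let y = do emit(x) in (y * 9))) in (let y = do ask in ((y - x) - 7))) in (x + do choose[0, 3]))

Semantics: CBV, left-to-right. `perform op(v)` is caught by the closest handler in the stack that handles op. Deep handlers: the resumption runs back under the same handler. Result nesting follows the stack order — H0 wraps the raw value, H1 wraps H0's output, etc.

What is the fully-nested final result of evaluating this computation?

Evaluation trace:
emit(63) @ H0 ⇒ out+=63
ask @ H1 ⇒ 1
choose[0, 3] @ H3
  branch[0] choose=0:
    H0 returns [63, -6]
    H1 returns [63, -6]
    H2 returns ([63, -6], 5)
    H3 returns [([63, -6], 5)]
  branch[1] choose=3:
    H0 returns [63, -3]
    H1 returns [63, -3]
    H2 returns ([63, -3], 5)
    H3 returns [([63, -3], 5)]
= [([63, -6], 5), ([63, -3], 5)]

Answer: [([63, -6], 5), ([63, -3], 5)]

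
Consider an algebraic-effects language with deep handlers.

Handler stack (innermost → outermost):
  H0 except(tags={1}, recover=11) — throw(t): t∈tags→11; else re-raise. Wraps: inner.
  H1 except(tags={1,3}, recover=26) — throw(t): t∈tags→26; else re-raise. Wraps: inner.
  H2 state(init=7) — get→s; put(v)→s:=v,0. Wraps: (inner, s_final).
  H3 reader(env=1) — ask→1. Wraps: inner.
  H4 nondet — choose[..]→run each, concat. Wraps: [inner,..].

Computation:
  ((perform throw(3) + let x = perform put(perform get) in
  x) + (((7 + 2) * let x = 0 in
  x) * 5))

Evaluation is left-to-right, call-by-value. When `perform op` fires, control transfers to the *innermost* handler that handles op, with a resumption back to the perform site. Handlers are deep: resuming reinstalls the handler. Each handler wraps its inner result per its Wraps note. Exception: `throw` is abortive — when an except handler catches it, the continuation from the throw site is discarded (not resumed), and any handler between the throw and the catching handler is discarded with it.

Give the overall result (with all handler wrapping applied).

Answer: [(26, 7)]

Working:
throw(3) @ H0 re-raised
throw(3) @ H1 caught ⇒ 26
H2 returns (26, 7)
H3 returns (26, 7)
H4 returns [(26, 7)]
= [(26, 7)]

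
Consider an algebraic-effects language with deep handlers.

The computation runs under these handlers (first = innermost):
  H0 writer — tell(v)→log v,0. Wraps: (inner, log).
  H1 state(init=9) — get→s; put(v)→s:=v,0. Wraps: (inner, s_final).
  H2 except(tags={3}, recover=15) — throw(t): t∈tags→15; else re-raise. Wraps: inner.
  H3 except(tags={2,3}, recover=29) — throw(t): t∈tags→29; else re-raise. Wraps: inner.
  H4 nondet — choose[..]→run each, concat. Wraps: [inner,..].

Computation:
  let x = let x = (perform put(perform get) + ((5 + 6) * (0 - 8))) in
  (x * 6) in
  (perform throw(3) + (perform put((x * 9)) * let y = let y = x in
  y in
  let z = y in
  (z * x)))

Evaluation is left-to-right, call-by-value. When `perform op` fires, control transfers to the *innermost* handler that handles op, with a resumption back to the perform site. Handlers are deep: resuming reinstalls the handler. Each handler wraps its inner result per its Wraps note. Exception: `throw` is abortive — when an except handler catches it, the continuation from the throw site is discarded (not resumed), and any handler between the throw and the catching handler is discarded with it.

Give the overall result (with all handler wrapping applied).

Evaluation trace:
get @ H1 ⇒ 9
put(9) @ H1 ⇒ s:=9
throw(3) @ H2 caught ⇒ 15
H3 returns 15
H4 returns [15]
= [15]

Answer: [15]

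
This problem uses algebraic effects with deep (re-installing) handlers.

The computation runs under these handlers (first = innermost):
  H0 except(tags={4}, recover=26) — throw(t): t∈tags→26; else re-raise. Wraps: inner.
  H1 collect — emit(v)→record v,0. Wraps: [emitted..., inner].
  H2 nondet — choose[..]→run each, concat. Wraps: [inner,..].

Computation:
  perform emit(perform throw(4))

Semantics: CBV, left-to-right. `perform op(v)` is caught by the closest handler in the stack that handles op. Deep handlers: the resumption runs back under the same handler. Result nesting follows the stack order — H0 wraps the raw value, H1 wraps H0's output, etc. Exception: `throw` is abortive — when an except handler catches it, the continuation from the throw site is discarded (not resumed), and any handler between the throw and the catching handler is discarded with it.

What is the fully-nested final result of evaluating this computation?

Working:
throw(4) @ H0 caught ⇒ 26
H1 returns [26]
H2 returns [[26]]
= [[26]]

Answer: [[26]]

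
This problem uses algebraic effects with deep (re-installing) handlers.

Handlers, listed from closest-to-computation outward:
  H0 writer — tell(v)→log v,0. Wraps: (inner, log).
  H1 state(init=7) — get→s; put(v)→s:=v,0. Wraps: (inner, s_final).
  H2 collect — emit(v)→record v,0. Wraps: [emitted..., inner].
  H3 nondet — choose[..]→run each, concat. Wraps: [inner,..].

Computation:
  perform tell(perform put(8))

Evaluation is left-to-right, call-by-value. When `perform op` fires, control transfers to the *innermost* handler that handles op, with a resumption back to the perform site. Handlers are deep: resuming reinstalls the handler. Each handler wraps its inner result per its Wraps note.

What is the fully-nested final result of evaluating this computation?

Step-by-step:
put(8) @ H1 ⇒ s:=8
tell(0) @ H0 ⇒ log+=0
H0 returns (0, (0))
H1 returns ((0, (0)), 8)
H2 returns [((0, (0)), 8)]
H3 returns [[((0, (0)), 8)]]
= [[((0, (0)), 8)]]

Answer: [[((0, (0)), 8)]]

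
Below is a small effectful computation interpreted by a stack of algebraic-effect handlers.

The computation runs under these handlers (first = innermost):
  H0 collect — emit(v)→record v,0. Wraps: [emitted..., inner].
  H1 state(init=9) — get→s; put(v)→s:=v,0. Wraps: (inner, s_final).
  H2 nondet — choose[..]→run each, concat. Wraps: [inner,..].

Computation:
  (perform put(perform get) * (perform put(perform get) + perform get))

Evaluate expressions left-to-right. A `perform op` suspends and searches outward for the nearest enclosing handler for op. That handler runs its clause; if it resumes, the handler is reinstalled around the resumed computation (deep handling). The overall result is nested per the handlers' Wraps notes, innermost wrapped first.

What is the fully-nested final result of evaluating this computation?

Step-by-step:
get @ H1 ⇒ 9
put(9) @ H1 ⇒ s:=9
get @ H1 ⇒ 9
put(9) @ H1 ⇒ s:=9
get @ H1 ⇒ 9
H0 returns [0]
H1 returns ([0], 9)
H2 returns [([0], 9)]
= [([0], 9)]

Answer: [([0], 9)]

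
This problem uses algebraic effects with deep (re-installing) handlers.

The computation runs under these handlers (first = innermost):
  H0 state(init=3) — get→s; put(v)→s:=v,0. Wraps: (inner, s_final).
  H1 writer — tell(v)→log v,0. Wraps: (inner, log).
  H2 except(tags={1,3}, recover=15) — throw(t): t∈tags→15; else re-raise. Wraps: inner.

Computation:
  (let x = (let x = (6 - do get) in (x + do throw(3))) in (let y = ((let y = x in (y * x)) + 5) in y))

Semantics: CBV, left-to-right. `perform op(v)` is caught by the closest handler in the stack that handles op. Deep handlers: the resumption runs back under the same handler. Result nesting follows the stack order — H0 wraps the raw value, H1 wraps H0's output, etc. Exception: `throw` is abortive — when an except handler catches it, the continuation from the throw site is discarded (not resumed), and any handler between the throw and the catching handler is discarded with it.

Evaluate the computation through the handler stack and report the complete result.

Evaluation trace:
get @ H0 ⇒ 3
throw(3) @ H2 caught ⇒ 15
= 15

Answer: 15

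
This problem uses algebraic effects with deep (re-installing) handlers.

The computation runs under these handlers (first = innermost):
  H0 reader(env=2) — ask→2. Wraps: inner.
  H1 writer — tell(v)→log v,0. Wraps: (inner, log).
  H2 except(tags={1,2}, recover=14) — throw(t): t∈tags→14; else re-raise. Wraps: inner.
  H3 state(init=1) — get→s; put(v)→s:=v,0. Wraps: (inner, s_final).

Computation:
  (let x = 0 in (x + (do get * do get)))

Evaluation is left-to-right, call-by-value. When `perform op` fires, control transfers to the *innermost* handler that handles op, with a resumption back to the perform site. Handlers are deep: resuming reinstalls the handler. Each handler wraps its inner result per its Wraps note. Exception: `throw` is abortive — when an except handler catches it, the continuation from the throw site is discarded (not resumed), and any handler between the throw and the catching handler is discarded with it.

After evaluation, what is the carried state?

Answer: 1

Step-by-step:
get @ H3 ⇒ 1
get @ H3 ⇒ 1
H0 returns 1
H1 returns (1, ())
H2 returns (1, ())
H3 returns ((1, ()), 1)
= ((1, ()), 1)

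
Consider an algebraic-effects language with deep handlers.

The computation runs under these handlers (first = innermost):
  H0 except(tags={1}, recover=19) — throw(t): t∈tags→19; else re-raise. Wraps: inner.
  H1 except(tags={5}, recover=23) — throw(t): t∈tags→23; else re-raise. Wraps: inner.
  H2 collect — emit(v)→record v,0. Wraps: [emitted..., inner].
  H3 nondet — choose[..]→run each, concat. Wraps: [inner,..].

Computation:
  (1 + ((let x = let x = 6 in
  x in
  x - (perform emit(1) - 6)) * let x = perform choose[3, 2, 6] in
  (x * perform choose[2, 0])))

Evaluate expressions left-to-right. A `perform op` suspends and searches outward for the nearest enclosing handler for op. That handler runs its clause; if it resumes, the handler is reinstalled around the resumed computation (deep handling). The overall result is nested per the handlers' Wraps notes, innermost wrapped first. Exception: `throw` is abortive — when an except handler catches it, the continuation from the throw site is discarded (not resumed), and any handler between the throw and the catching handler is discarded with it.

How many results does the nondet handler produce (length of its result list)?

Answer: 6

Evaluation trace:
emit(1) @ H2 ⇒ out+=1
choose[3, 2, 6] @ H3
  branch[0] choose=3:
    choose[2, 0] @ H3
      branch[0] choose=2:
        H0 returns 73
        H1 returns 73
        H2 returns [1, 73]
        H3 returns [[1, 73]]
      branch[1] choose=0:
        H0 returns 1
        H1 returns 1
        H2 returns [1, 1]
        H3 returns [[1, 1]]
  branch[1] choose=2:
    choose[2, 0] @ H3
      branch[0] choose=2:
        H0 returns 49
        H1 returns 49
        H2 returns [1, 49]
        H3 returns [[1, 49]]
      branch[1] choose=0:
        H0 returns 1
        H1 returns 1
        H2 returns [1, 1]
        H3 returns [[1, 1]]
  branch[2] choose=6:
    choose[2, 0] @ H3
      branch[0] choose=2:
        H0 returns 145
        H1 returns 145
        H2 returns [1, 145]
        H3 returns [[1, 145]]
      branch[1] choose=0:
        H0 returns 1
        H1 returns 1
        H2 returns [1, 1]
        H3 returns [[1, 1]]
= [[1, 73], [1, 1], [1, 49], [1, 1], [1, 145], [1, 1]]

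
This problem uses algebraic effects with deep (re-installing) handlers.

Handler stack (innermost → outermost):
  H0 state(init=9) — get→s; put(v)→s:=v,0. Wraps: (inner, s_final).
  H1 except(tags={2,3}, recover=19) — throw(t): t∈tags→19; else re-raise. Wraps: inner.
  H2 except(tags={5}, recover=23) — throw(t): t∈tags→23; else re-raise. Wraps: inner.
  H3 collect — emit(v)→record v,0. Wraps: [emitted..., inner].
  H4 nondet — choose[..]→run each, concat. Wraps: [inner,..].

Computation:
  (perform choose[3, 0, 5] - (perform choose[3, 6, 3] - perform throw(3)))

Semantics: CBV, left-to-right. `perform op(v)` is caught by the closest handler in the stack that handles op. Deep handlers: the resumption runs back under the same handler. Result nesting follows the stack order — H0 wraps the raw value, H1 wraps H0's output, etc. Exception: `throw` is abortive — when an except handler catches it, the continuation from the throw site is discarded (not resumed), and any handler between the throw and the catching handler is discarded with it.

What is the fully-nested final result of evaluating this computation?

Answer: [[19], [19], [19], [19], [19], [19], [19], [19], [19]]

Step-by-step:
choose[3, 0, 5] @ H4
  branch[0] choose=3:
    choose[3, 6, 3] @ H4
      branch[0] choose=3:
        throw(3) @ H1 caught ⇒ 19
        H2 returns 19
        H3 returns [19]
        H4 returns [[19]]
      branch[1] choose=6:
        throw(3) @ H1 caught ⇒ 19
        H2 returns 19
        H3 returns [19]
        H4 returns [[19]]
      branch[2] choose=3:
        throw(3) @ H1 caught ⇒ 19
        H2 returns 19
        H3 returns [19]
        H4 returns [[19]]
  branch[1] choose=0:
    choose[3, 6, 3] @ H4
      branch[0] choose=3:
        throw(3) @ H1 caught ⇒ 19
        H2 returns 19
        H3 returns [19]
        H4 returns [[19]]
      branch[1] choose=6:
        throw(3) @ H1 caught ⇒ 19
        H2 returns 19
        H3 returns [19]
        H4 returns [[19]]
      branch[2] choose=3:
        throw(3) @ H1 caught ⇒ 19
        H2 returns 19
        H3 returns [19]
        H4 returns [[19]]
  branch[2] choose=5:
    choose[3, 6, 3] @ H4
      branch[0] choose=3:
        throw(3) @ H1 caught ⇒ 19
        H2 returns 19
        H3 returns [19]
        H4 returns [[19]]
      branch[1] choose=6:
        throw(3) @ H1 caught ⇒ 19
        H2 returns 19
        H3 returns [19]
        H4 returns [[19]]
      branch[2] choose=3:
        throw(3) @ H1 caught ⇒ 19
        H2 returns 19
        H3 returns [19]
        H4 returns [[19]]
= [[19], [19], [19], [19], [19], [19], [19], [19], [19]]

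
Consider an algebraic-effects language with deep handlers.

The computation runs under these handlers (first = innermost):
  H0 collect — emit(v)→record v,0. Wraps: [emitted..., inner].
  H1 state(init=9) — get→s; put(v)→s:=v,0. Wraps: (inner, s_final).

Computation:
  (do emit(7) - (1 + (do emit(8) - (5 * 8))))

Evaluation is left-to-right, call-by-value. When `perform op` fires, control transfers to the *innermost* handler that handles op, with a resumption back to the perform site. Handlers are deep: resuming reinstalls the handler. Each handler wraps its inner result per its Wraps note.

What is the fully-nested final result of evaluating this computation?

Answer: ([7, 8, 39], 9)

Working:
emit(7) @ H0 ⇒ out+=7
emit(8) @ H0 ⇒ out+=8
H0 returns [7, 8, 39]
H1 returns ([7, 8, 39], 9)
= ([7, 8, 39], 9)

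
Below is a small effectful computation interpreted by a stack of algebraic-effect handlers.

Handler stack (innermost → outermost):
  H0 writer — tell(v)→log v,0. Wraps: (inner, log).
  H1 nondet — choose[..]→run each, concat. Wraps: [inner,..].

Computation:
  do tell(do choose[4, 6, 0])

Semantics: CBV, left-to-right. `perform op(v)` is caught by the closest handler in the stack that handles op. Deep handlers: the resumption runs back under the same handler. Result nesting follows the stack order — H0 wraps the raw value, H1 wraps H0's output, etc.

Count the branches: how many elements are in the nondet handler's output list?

Evaluation trace:
choose[4, 6, 0] @ H1
  branch[0] choose=4:
    tell(4) @ H0 ⇒ log+=4
    H0 returns (0, (4))
    H1 returns [(0, (4))]
  branch[1] choose=6:
    tell(6) @ H0 ⇒ log+=6
    H0 returns (0, (6))
    H1 returns [(0, (6))]
  branch[2] choose=0:
    tell(0) @ H0 ⇒ log+=0
    H0 returns (0, (0))
    H1 returns [(0, (0))]
= [(0, (4)), (0, (6)), (0, (0))]

Answer: 3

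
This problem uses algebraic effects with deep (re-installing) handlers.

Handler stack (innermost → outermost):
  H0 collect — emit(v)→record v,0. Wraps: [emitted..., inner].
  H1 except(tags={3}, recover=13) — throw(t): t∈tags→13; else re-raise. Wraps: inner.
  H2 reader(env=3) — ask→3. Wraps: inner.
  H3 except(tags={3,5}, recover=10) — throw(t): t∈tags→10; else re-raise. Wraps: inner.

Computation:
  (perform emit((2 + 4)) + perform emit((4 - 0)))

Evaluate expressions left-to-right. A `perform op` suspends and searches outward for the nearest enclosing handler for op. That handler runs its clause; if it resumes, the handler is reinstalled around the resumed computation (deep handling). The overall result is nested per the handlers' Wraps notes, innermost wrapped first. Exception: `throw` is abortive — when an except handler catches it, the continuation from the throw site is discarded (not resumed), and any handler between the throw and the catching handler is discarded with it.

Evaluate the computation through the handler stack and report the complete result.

Evaluation trace:
emit(6) @ H0 ⇒ out+=6
emit(4) @ H0 ⇒ out+=4
H0 returns [6, 4, 0]
H1 returns [6, 4, 0]
H2 returns [6, 4, 0]
H3 returns [6, 4, 0]
= [6, 4, 0]

Answer: [6, 4, 0]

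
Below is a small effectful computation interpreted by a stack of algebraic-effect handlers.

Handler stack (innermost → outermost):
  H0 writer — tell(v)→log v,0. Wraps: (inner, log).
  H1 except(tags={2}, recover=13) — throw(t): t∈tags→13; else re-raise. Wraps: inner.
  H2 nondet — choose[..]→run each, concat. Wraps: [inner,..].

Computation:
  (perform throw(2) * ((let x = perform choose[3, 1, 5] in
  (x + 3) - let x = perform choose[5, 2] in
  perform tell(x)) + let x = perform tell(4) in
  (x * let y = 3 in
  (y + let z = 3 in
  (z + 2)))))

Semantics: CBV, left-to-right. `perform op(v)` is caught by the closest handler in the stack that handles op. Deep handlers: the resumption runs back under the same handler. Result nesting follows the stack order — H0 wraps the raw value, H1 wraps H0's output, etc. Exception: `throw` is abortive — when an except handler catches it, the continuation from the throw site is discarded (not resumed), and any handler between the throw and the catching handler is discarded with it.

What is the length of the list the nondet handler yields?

Answer: 1

Evaluation trace:
throw(2) @ H1 caught ⇒ 13
H2 returns [13]
= [13]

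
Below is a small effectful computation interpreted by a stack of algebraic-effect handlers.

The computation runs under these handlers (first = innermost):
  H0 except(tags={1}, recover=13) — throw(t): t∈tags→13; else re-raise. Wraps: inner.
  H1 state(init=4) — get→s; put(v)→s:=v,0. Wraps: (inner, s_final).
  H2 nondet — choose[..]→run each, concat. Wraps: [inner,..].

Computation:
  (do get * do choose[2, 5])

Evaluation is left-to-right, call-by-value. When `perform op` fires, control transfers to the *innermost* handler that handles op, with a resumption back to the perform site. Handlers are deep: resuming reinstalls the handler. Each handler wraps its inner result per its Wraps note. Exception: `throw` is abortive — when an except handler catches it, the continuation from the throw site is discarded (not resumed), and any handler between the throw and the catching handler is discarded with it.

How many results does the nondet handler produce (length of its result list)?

Answer: 2

Step-by-step:
get @ H1 ⇒ 4
choose[2, 5] @ H2
  branch[0] choose=2:
    H0 returns 8
    H1 returns (8, 4)
    H2 returns [(8, 4)]
  branch[1] choose=5:
    H0 returns 20
    H1 returns (20, 4)
    H2 returns [(20, 4)]
= [(8, 4), (20, 4)]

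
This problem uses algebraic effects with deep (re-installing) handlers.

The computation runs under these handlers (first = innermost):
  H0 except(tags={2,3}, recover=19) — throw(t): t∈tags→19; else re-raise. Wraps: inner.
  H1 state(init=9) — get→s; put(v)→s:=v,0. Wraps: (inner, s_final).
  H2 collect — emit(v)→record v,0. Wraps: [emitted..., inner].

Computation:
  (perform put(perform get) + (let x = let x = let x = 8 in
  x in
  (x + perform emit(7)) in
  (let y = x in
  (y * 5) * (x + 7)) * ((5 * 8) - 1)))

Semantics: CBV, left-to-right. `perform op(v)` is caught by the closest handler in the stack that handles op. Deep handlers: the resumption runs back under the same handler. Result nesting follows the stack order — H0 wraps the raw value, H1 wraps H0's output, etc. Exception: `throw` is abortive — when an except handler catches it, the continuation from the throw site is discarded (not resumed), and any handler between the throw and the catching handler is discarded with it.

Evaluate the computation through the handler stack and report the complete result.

Answer: [7, (23400, 9)]

Working:
get @ H1 ⇒ 9
put(9) @ H1 ⇒ s:=9
emit(7) @ H2 ⇒ out+=7
H0 returns 23400
H1 returns (23400, 9)
H2 returns [7, (23400, 9)]
= [7, (23400, 9)]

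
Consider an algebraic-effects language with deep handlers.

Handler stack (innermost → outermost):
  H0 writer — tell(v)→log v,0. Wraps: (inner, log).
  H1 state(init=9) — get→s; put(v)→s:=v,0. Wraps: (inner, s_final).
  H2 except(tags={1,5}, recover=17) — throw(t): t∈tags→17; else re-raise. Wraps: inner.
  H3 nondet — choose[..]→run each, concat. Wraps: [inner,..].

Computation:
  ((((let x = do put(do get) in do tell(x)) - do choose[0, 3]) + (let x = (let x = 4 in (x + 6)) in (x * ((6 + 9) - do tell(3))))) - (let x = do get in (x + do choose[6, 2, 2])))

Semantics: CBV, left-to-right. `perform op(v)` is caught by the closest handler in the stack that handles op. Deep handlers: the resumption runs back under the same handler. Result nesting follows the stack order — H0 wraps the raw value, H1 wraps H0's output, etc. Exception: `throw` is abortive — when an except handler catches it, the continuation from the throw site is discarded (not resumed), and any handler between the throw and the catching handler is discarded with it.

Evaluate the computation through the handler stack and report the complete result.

Answer: [((135, (0, 3)), 9), ((139, (0, 3)), 9), ((139, (0, 3)), 9), ((132, (0, 3)), 9), ((136, (0, 3)), 9), ((136, (0, 3)), 9)]

Step-by-step:
get @ H1 ⇒ 9
put(9) @ H1 ⇒ s:=9
tell(0) @ H0 ⇒ log+=0
choose[0, 3] @ H3
  branch[0] choose=0:
    tell(3) @ H0 ⇒ log+=3
    get @ H1 ⇒ 9
    choose[6, 2, 2] @ H3
      branch[0] choose=6:
        H0 returns (135, (0, 3))
        H1 returns ((135, (0, 3)), 9)
        H2 returns ((135, (0, 3)), 9)
        H3 returns [((135, (0, 3)), 9)]
      branch[1] choose=2:
        H0 returns (139, (0, 3))
        H1 returns ((139, (0, 3)), 9)
        H2 returns ((139, (0, 3)), 9)
        H3 returns [((139, (0, 3)), 9)]
      branch[2] choose=2:
        H0 returns (139, (0, 3))
        H1 returns ((139, (0, 3)), 9)
        H2 returns ((139, (0, 3)), 9)
        H3 returns [((139, (0, 3)), 9)]
  branch[1] choose=3:
    tell(3) @ H0 ⇒ log+=3
    get @ H1 ⇒ 9
    choose[6, 2, 2] @ H3
      branch[0] choose=6:
        H0 returns (132, (0, 3))
        H1 returns ((132, (0, 3)), 9)
        H2 returns ((132, (0, 3)), 9)
        H3 returns [((132, (0, 3)), 9)]
      branch[1] choose=2:
        H0 returns (136, (0, 3))
        H1 returns ((136, (0, 3)), 9)
        H2 returns ((136, (0, 3)), 9)
        H3 returns [((136, (0, 3)), 9)]
      branch[2] choose=2:
        H0 returns (136, (0, 3))
        H1 returns ((136, (0, 3)), 9)
        H2 returns ((136, (0, 3)), 9)
        H3 returns [((136, (0, 3)), 9)]
= [((135, (0, 3)), 9), ((139, (0, 3)), 9), ((139, (0, 3)), 9), ((132, (0, 3)), 9), ((136, (0, 3)), 9), ((136, (0, 3)), 9)]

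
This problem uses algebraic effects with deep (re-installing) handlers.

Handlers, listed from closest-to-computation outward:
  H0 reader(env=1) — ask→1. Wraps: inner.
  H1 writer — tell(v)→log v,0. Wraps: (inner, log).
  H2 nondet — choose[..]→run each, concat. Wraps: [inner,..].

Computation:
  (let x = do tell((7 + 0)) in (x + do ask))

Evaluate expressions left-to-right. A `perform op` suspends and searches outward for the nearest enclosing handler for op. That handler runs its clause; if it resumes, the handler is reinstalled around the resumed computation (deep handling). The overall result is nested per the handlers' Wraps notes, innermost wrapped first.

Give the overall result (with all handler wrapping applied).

Answer: [(1, (7))]

Working:
tell(7) @ H1 ⇒ log+=7
ask @ H0 ⇒ 1
H0 returns 1
H1 returns (1, (7))
H2 returns [(1, (7))]
= [(1, (7))]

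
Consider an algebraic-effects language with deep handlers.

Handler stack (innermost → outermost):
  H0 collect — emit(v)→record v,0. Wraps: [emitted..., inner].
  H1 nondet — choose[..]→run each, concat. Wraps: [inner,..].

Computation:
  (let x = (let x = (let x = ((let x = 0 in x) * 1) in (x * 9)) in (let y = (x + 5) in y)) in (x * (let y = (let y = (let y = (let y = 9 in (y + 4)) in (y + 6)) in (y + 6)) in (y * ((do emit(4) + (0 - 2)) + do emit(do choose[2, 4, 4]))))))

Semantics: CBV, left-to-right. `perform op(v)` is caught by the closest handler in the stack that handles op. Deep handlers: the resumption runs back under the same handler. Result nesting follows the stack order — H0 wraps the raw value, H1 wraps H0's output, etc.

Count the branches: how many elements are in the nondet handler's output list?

Answer: 3

Working:
emit(4) @ H0 ⇒ out+=4
choose[2, 4, 4] @ H1
  branch[0] choose=2:
    emit(2) @ H0 ⇒ out+=2
    H0 returns [4, 2, -250]
    H1 returns [[4, 2, -250]]
  branch[1] choose=4:
    emit(4) @ H0 ⇒ out+=4
    H0 returns [4, 4, -250]
    H1 returns [[4, 4, -250]]
  branch[2] choose=4:
    emit(4) @ H0 ⇒ out+=4
    H0 returns [4, 4, -250]
    H1 returns [[4, 4, -250]]
= [[4, 2, -250], [4, 4, -250], [4, 4, -250]]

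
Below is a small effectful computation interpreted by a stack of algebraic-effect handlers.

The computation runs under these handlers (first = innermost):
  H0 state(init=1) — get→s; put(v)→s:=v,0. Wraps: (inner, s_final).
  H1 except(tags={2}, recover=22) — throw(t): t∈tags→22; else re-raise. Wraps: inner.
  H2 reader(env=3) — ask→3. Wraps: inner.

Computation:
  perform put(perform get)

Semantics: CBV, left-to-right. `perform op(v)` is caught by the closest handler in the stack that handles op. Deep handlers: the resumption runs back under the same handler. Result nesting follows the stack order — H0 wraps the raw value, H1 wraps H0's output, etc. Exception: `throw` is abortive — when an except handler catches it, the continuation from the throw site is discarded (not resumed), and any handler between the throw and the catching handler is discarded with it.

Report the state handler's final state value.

Answer: 1

Working:
get @ H0 ⇒ 1
put(1) @ H0 ⇒ s:=1
H0 returns (0, 1)
H1 returns (0, 1)
H2 returns (0, 1)
= (0, 1)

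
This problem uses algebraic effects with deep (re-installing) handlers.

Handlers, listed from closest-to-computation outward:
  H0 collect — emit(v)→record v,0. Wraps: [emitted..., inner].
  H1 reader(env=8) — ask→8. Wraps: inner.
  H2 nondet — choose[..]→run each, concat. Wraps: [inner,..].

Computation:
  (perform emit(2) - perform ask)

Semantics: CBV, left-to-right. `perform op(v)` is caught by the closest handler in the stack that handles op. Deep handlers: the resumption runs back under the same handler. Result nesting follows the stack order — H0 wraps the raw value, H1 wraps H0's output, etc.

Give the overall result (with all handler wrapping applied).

Evaluation trace:
emit(2) @ H0 ⇒ out+=2
ask @ H1 ⇒ 8
H0 returns [2, -8]
H1 returns [2, -8]
H2 returns [[2, -8]]
= [[2, -8]]

Answer: [[2, -8]]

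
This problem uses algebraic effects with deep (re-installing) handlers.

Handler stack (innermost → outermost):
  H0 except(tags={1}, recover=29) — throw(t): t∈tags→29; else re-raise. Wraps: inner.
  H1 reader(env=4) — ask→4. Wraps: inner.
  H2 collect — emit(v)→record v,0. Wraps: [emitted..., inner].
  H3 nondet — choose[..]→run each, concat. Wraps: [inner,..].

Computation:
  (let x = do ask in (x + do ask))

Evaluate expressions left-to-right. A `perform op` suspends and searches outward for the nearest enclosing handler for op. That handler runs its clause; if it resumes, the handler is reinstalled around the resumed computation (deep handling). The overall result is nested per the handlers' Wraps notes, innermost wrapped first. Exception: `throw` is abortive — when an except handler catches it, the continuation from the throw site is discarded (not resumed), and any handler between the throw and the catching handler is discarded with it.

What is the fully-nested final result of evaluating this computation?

Step-by-step:
ask @ H1 ⇒ 4
ask @ H1 ⇒ 4
H0 returns 8
H1 returns 8
H2 returns [8]
H3 returns [[8]]
= [[8]]

Answer: [[8]]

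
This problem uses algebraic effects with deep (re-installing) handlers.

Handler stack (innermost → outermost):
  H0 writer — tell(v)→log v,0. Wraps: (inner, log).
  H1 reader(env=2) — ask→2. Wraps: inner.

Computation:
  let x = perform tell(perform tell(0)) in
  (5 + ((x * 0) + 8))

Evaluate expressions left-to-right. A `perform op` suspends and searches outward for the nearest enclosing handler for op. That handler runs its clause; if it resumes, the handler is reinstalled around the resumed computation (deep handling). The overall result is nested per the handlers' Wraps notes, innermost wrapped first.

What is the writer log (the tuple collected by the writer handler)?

Working:
tell(0) @ H0 ⇒ log+=0
tell(0) @ H0 ⇒ log+=0
H0 returns (13, (0, 0))
H1 returns (13, (0, 0))
= (13, (0, 0))

Answer: (0, 0)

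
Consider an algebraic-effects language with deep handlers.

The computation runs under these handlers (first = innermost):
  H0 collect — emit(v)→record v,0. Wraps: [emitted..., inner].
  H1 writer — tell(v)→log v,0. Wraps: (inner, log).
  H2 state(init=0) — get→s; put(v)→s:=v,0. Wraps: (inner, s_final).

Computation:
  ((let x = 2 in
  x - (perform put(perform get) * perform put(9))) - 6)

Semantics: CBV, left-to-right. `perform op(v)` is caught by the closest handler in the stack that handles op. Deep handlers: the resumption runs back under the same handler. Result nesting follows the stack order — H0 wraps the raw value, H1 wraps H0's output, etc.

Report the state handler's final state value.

Answer: 9

Step-by-step:
get @ H2 ⇒ 0
put(0) @ H2 ⇒ s:=0
put(9) @ H2 ⇒ s:=9
H0 returns [-4]
H1 returns ([-4], ())
H2 returns (([-4], ()), 9)
= (([-4], ()), 9)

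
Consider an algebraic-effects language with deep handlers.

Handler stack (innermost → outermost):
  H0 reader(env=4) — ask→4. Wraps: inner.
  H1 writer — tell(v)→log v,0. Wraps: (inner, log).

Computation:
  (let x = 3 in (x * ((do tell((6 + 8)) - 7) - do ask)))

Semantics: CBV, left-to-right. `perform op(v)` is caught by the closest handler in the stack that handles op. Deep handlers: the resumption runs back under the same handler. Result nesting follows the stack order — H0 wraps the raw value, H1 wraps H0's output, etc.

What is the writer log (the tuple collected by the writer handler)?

Working:
tell(14) @ H1 ⇒ log+=14
ask @ H0 ⇒ 4
H0 returns -33
H1 returns (-33, (14))
= (-33, (14))

Answer: (14)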